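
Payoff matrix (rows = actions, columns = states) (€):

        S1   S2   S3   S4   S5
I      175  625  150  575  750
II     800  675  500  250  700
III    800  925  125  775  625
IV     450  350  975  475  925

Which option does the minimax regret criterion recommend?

II

Column bests: S1=800, S2=925, S3=975, S4=775, S5=925.
I regrets: 625, 300, 825, 200, 175 → max 825
II regrets: 0, 250, 475, 525, 225 → max 525
III regrets: 0, 0, 850, 0, 300 → max 850
IV regrets: 350, 575, 0, 300, 0 → max 575
Smallest max regret = 525 → II.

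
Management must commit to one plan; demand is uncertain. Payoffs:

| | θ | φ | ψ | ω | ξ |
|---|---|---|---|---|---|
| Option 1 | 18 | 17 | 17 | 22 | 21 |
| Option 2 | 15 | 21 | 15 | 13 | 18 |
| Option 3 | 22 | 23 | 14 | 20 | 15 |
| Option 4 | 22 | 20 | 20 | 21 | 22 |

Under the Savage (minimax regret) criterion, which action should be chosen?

Column bests: θ=22, φ=23, ψ=20, ω=22, ξ=22.
Option 1 regrets: 4, 6, 3, 0, 1 → max 6
Option 2 regrets: 7, 2, 5, 9, 4 → max 9
Option 3 regrets: 0, 0, 6, 2, 7 → max 7
Option 4 regrets: 0, 3, 0, 1, 0 → max 3
Smallest max regret = 3 → Option 4.

Option 4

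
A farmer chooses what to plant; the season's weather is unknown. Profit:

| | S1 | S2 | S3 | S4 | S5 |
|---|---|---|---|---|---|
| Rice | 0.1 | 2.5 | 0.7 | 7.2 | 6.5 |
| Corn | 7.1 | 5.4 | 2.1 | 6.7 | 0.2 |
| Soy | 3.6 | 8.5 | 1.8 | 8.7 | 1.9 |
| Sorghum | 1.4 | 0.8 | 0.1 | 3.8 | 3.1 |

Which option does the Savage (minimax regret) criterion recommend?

Soy

Column bests: S1=7.1, S2=8.5, S3=2.1, S4=8.7, S5=6.5.
Rice regrets: 7.0, 6.0, 1.4, 1.5, 0.0 → max 7.0
Corn regrets: 0.0, 3.1, 0.0, 2.0, 6.3 → max 6.3
Soy regrets: 3.5, 0.0, 0.3, 0.0, 4.6 → max 4.6
Sorghum regrets: 5.7, 7.7, 2.0, 4.9, 3.4 → max 7.7
Smallest max regret = 4.6 → Soy.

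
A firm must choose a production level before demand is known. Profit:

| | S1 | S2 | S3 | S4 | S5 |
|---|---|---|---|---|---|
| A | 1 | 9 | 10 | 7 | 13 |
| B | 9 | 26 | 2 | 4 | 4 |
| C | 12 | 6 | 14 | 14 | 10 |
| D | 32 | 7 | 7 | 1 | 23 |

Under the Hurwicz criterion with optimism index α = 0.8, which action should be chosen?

A: 0.8·13 + 0.2·1 = 10.6
B: 0.8·26 + 0.2·2 = 21.2
C: 0.8·14 + 0.2·6 = 12.4
D: 0.8·32 + 0.2·1 = 25.8
Highest Hurwicz score = 25.8 → D.

D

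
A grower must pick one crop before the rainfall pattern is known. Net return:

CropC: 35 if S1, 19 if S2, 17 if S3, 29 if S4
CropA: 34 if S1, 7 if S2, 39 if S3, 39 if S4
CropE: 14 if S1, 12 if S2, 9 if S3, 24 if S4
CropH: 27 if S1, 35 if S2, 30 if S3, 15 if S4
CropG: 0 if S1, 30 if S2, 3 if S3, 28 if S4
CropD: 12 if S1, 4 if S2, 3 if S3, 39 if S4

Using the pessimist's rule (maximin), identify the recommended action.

CropC

Row minima: CropC=17, CropA=7, CropE=9, CropH=15, CropG=0, CropD=3
Best worst-case = 17 → CropC.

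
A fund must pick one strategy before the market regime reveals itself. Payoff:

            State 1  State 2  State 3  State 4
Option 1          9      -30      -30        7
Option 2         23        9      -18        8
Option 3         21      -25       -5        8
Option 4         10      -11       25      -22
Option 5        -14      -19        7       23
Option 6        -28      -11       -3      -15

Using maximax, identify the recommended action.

Option 4

Row maxima: Option 1=9, Option 2=23, Option 3=21, Option 4=25, Option 5=23, Option 6=-3
Best best-case = 25 → Option 4.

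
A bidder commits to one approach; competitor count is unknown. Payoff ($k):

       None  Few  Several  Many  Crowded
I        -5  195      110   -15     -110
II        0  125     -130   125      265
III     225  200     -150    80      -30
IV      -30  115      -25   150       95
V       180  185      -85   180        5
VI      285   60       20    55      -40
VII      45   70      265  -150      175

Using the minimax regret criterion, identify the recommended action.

VI

Column bests: None=285, Few=200, Several=265, Many=180, Crowded=265.
I regrets: 290, 5, 155, 195, 375 → max 375
II regrets: 285, 75, 395, 55, 0 → max 395
III regrets: 60, 0, 415, 100, 295 → max 415
IV regrets: 315, 85, 290, 30, 170 → max 315
V regrets: 105, 15, 350, 0, 260 → max 350
VI regrets: 0, 140, 245, 125, 305 → max 305
VII regrets: 240, 130, 0, 330, 90 → max 330
Smallest max regret = 305 → VI.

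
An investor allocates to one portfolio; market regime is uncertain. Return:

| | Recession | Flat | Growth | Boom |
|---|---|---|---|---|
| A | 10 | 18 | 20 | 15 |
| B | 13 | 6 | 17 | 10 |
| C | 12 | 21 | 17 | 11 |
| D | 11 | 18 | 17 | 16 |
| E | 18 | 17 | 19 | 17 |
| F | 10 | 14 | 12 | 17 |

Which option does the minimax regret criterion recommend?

E

Column bests: Recession=18, Flat=21, Growth=20, Boom=17.
A regrets: 8, 3, 0, 2 → max 8
B regrets: 5, 15, 3, 7 → max 15
C regrets: 6, 0, 3, 6 → max 6
D regrets: 7, 3, 3, 1 → max 7
E regrets: 0, 4, 1, 0 → max 4
F regrets: 8, 7, 8, 0 → max 8
Smallest max regret = 4 → E.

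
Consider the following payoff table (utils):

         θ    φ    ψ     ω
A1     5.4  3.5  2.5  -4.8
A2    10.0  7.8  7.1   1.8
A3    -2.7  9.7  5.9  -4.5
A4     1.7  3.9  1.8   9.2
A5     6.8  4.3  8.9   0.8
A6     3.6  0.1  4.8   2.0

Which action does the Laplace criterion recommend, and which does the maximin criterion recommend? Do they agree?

laplace → A2; maximin → A2 (agree)

Row averages: A1=1.65, A2=6.675, A3=2.1, A4=4.15, A5=5.2, A6=2.625
Highest average = 6.675 → A2.
Row minima: A1=-4.8, A2=1.8, A3=-4.5, A4=1.7, A5=0.8, A6=0.1
Best worst-case = 1.8 → A2.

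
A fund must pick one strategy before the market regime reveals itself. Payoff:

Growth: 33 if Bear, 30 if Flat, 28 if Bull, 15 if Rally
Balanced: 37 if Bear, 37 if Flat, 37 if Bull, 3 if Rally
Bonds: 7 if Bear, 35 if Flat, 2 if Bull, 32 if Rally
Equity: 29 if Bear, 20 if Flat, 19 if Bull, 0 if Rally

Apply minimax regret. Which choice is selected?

Growth

Column bests: Bear=37, Flat=37, Bull=37, Rally=32.
Growth regrets: 4, 7, 9, 17 → max 17
Balanced regrets: 0, 0, 0, 29 → max 29
Bonds regrets: 30, 2, 35, 0 → max 35
Equity regrets: 8, 17, 18, 32 → max 32
Smallest max regret = 17 → Growth.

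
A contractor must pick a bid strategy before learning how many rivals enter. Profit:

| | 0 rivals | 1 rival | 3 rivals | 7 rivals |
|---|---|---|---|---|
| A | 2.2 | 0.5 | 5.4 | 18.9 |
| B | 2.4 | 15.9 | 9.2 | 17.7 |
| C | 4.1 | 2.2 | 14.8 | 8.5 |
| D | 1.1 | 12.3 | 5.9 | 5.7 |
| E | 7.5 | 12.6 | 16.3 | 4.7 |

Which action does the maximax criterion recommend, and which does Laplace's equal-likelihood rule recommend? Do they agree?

Row maxima: A=18.9, B=17.7, C=14.8, D=12.3, E=16.3
Best best-case = 18.9 → A.
Row averages: A=6.75, B=11.3, C=7.4, D=6.25, E=10.275
Highest average = 11.3 → B.

maximax → A; laplace → B (disagree)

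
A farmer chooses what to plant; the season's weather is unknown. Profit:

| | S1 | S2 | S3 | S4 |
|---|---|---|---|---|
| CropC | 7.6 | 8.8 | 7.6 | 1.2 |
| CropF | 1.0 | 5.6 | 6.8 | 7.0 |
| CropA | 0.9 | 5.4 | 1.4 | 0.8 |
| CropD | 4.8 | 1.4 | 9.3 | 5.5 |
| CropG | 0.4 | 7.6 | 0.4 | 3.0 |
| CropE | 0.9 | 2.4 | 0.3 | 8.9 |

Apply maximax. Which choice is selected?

Row maxima: CropC=8.8, CropF=7.0, CropA=5.4, CropD=9.3, CropG=7.6, CropE=8.9
Best best-case = 9.3 → CropD.

CropD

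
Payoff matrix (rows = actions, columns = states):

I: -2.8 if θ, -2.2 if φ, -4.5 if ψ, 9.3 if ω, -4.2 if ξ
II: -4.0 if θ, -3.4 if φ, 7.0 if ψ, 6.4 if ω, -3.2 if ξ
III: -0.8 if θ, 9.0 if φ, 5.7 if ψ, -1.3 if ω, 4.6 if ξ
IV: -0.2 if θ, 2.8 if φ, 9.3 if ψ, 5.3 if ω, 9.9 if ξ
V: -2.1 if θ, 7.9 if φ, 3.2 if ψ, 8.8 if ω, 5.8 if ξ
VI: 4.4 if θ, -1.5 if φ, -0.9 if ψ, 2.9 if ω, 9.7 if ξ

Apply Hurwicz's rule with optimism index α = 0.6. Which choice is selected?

I: 0.6·9.3 + 0.4·(-4.5) = 3.78
II: 0.6·7.0 + 0.4·(-4.0) = 2.6
III: 0.6·9.0 + 0.4·(-1.3) = 4.88
IV: 0.6·9.9 + 0.4·(-0.2) = 5.86
V: 0.6·8.8 + 0.4·(-2.1) = 4.44
VI: 0.6·9.7 + 0.4·(-1.5) = 5.22
Highest Hurwicz score = 5.86 → IV.

IV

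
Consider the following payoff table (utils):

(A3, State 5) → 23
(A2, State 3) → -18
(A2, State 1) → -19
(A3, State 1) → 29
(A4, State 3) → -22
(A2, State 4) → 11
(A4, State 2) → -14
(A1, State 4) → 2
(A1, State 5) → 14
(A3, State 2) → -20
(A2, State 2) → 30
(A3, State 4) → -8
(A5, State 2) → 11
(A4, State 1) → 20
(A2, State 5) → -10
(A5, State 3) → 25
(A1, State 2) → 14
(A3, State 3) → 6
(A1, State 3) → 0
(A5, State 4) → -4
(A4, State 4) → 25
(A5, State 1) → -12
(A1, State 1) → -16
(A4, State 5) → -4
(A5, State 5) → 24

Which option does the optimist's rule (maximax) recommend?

Row maxima: A1=14, A2=30, A3=29, A4=25, A5=25
Best best-case = 30 → A2.

A2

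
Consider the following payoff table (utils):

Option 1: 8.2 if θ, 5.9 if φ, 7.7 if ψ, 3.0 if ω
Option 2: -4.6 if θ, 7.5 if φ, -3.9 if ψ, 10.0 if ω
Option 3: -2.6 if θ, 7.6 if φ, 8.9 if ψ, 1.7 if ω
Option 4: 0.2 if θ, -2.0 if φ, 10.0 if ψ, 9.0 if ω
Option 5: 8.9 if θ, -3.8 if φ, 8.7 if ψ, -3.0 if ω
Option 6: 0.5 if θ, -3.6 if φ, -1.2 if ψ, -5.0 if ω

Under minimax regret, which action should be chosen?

Column bests: θ=8.9, φ=7.6, ψ=10.0, ω=10.0.
Option 1 regrets: 0.7, 1.7, 2.3, 7.0 → max 7.0
Option 2 regrets: 13.5, 0.1, 13.9, 0.0 → max 13.9
Option 3 regrets: 11.5, 0.0, 1.1, 8.3 → max 11.5
Option 4 regrets: 8.7, 9.6, 0.0, 1.0 → max 9.6
Option 5 regrets: 0.0, 11.4, 1.3, 13.0 → max 13.0
Option 6 regrets: 8.4, 11.2, 11.2, 15.0 → max 15.0
Smallest max regret = 7.0 → Option 1.

Option 1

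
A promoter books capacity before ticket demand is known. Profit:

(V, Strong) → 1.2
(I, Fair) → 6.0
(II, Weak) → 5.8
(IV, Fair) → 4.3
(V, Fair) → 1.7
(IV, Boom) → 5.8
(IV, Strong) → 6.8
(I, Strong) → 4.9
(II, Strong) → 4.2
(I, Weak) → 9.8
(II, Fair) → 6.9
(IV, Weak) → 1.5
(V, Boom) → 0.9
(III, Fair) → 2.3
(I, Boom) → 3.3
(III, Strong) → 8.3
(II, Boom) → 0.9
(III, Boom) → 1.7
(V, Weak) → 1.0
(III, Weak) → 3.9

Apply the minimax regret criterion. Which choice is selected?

Column bests: Weak=9.8, Fair=6.9, Strong=8.3, Boom=5.8.
I regrets: 0.0, 0.9, 3.4, 2.5 → max 3.4
II regrets: 4.0, 0.0, 4.1, 4.9 → max 4.9
III regrets: 5.9, 4.6, 0.0, 4.1 → max 5.9
IV regrets: 8.3, 2.6, 1.5, 0.0 → max 8.3
V regrets: 8.8, 5.2, 7.1, 4.9 → max 8.8
Smallest max regret = 3.4 → I.

I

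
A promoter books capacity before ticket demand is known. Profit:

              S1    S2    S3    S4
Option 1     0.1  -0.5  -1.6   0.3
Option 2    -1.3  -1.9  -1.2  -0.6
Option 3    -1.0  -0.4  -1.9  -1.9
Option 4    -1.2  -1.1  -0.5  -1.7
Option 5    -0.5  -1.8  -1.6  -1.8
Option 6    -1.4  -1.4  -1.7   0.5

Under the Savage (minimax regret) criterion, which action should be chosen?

Column bests: S1=0.1, S2=-0.4, S3=-0.5, S4=0.5.
Option 1 regrets: 0.0, 0.1, 1.1, 0.2 → max 1.1
Option 2 regrets: 1.4, 1.5, 0.7, 1.1 → max 1.5
Option 3 regrets: 1.1, 0.0, 1.4, 2.4 → max 2.4
Option 4 regrets: 1.3, 0.7, 0.0, 2.2 → max 2.2
Option 5 regrets: 0.6, 1.4, 1.1, 2.3 → max 2.3
Option 6 regrets: 1.5, 1.0, 1.2, 0.0 → max 1.5
Smallest max regret = 1.1 → Option 1.

Option 1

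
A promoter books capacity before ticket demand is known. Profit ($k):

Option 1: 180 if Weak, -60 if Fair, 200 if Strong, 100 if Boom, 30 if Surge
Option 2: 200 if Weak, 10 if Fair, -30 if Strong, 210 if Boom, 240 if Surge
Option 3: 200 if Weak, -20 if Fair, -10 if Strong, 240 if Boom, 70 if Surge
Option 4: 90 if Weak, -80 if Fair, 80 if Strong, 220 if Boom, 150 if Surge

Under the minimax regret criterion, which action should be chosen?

Column bests: Weak=200, Fair=10, Strong=200, Boom=240, Surge=240.
Option 1 regrets: 20, 70, 0, 140, 210 → max 210
Option 2 regrets: 0, 0, 230, 30, 0 → max 230
Option 3 regrets: 0, 30, 210, 0, 170 → max 210
Option 4 regrets: 110, 90, 120, 20, 90 → max 120
Smallest max regret = 120 → Option 4.

Option 4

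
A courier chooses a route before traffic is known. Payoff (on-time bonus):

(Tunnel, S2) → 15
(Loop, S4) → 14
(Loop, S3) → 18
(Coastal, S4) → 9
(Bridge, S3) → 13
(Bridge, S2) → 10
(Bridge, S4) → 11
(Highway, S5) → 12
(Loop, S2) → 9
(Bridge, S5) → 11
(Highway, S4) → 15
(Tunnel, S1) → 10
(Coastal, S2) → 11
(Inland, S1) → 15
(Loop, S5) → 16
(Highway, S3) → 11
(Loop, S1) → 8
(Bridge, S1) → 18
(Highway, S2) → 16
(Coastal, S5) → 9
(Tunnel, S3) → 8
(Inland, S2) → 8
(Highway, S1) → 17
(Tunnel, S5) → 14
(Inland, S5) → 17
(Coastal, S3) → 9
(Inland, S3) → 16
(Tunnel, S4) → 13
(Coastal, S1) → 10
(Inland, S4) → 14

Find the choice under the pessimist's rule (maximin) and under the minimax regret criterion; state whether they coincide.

maximin → Highway; minimax regret → Bridge (disagree)

Row minima: Loop=8, Inland=8, Highway=11, Coastal=9, Tunnel=8, Bridge=10
Best worst-case = 11 → Highway.
Column bests: S1=18, S2=16, S3=18, S4=15, S5=17.
Loop regrets: 10, 7, 0, 1, 1 → max 10
Inland regrets: 3, 8, 2, 1, 0 → max 8
Highway regrets: 1, 0, 7, 0, 5 → max 7
Coastal regrets: 8, 5, 9, 6, 8 → max 9
Tunnel regrets: 8, 1, 10, 2, 3 → max 10
Bridge regrets: 0, 6, 5, 4, 6 → max 6
Smallest max regret = 6 → Bridge.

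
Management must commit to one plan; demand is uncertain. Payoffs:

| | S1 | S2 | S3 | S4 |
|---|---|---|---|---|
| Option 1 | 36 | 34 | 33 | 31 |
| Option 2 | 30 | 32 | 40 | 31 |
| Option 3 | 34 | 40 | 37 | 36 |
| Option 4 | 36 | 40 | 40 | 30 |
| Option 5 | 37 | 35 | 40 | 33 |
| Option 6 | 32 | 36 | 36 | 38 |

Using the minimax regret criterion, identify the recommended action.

Option 3

Column bests: S1=37, S2=40, S3=40, S4=38.
Option 1 regrets: 1, 6, 7, 7 → max 7
Option 2 regrets: 7, 8, 0, 7 → max 8
Option 3 regrets: 3, 0, 3, 2 → max 3
Option 4 regrets: 1, 0, 0, 8 → max 8
Option 5 regrets: 0, 5, 0, 5 → max 5
Option 6 regrets: 5, 4, 4, 0 → max 5
Smallest max regret = 3 → Option 3.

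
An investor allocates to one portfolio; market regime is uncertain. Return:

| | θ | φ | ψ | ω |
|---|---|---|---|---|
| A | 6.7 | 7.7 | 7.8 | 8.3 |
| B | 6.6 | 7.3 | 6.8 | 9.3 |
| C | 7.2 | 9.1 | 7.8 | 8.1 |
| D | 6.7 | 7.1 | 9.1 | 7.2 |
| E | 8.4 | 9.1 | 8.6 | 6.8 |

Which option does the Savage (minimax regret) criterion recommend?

C

Column bests: θ=8.4, φ=9.1, ψ=9.1, ω=9.3.
A regrets: 1.7, 1.4, 1.3, 1.0 → max 1.7
B regrets: 1.8, 1.8, 2.3, 0.0 → max 2.3
C regrets: 1.2, 0.0, 1.3, 1.2 → max 1.3
D regrets: 1.7, 2.0, 0.0, 2.1 → max 2.1
E regrets: 0.0, 0.0, 0.5, 2.5 → max 2.5
Smallest max regret = 1.3 → C.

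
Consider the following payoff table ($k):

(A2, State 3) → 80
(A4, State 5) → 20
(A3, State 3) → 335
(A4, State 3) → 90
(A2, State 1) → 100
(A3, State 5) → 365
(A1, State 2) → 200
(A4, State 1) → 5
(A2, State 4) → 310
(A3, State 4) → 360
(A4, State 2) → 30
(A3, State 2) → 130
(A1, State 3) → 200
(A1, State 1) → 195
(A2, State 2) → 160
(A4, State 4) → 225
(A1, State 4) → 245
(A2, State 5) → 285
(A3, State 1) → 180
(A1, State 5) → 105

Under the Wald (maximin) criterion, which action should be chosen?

Row minima: A1=105, A2=80, A3=130, A4=5
Best worst-case = 130 → A3.

A3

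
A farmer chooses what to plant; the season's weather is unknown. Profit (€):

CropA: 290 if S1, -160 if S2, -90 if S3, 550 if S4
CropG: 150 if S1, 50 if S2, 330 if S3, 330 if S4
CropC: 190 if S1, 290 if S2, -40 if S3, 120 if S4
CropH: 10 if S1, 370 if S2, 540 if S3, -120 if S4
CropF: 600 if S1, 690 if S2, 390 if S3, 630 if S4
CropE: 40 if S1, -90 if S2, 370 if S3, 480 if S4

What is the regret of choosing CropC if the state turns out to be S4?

510

Best payoff under S4 is 630.
Regret = 630 − 120 = 510.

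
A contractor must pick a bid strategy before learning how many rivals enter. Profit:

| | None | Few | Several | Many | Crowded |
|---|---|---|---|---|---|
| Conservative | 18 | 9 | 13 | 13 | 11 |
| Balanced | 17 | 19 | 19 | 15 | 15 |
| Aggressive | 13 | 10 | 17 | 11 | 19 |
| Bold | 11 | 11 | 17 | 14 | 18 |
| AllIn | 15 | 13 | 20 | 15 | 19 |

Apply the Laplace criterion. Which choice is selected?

Balanced

Row averages: Conservative=12.8, Balanced=17, Aggressive=14, Bold=14.2, AllIn=16.4
Highest average = 17 → Balanced.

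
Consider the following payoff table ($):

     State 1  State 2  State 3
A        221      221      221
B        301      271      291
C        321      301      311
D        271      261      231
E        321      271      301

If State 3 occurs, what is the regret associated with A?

90

Best payoff under State 3 is 311.
Regret = 311 − 221 = 90.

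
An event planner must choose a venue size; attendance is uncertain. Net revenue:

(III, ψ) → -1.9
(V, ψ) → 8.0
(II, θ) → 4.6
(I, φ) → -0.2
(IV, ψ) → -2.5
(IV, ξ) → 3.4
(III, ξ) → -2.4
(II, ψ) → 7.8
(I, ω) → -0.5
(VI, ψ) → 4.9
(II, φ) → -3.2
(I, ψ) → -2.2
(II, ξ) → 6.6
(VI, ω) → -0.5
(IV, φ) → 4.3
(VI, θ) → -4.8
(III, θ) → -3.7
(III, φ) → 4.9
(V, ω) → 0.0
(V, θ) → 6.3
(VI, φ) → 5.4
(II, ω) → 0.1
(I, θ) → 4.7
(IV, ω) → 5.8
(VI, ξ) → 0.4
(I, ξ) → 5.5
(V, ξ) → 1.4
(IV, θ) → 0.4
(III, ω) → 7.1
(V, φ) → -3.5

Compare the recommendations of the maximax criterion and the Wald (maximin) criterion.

maximax → V; maximin → I (disagree)

Row maxima: I=5.5, II=7.8, III=7.1, IV=5.8, V=8.0, VI=5.4
Best best-case = 8.0 → V.
Row minima: I=-2.2, II=-3.2, III=-3.7, IV=-2.5, V=-3.5, VI=-4.8
Best worst-case = -2.2 → I.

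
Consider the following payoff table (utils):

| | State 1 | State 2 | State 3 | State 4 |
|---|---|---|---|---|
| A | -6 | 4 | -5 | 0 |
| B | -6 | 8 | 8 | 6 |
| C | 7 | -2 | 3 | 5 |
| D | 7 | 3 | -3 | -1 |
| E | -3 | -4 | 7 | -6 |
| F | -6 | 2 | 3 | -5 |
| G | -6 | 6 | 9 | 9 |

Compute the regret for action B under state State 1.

13

Best payoff under State 1 is 7.
Regret = 7 − (-6) = 13.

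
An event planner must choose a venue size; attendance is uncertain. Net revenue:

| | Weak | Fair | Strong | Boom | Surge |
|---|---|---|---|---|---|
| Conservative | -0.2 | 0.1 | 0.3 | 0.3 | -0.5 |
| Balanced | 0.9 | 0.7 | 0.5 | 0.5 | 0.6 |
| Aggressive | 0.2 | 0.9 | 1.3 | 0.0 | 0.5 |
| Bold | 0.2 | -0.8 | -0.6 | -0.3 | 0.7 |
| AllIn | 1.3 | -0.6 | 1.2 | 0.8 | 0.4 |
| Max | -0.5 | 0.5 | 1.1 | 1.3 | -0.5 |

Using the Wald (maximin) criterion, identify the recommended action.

Balanced

Row minima: Conservative=-0.5, Balanced=0.5, Aggressive=0.0, Bold=-0.8, AllIn=-0.6, Max=-0.5
Best worst-case = 0.5 → Balanced.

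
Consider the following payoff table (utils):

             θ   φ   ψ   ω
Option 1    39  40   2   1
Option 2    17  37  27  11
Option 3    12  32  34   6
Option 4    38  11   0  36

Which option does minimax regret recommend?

Column bests: θ=39, φ=40, ψ=34, ω=36.
Option 1 regrets: 0, 0, 32, 35 → max 35
Option 2 regrets: 22, 3, 7, 25 → max 25
Option 3 regrets: 27, 8, 0, 30 → max 30
Option 4 regrets: 1, 29, 34, 0 → max 34
Smallest max regret = 25 → Option 2.

Option 2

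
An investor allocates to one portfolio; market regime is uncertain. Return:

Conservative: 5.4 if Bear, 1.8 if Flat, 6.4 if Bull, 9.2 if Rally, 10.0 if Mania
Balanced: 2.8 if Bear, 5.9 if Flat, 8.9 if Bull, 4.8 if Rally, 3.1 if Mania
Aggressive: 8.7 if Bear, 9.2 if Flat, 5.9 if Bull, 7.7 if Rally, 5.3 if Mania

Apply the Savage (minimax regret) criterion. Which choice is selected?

Aggressive

Column bests: Bear=8.7, Flat=9.2, Bull=8.9, Rally=9.2, Mania=10.0.
Conservative regrets: 3.3, 7.4, 2.5, 0.0, 0.0 → max 7.4
Balanced regrets: 5.9, 3.3, 0.0, 4.4, 6.9 → max 6.9
Aggressive regrets: 0.0, 0.0, 3.0, 1.5, 4.7 → max 4.7
Smallest max regret = 4.7 → Aggressive.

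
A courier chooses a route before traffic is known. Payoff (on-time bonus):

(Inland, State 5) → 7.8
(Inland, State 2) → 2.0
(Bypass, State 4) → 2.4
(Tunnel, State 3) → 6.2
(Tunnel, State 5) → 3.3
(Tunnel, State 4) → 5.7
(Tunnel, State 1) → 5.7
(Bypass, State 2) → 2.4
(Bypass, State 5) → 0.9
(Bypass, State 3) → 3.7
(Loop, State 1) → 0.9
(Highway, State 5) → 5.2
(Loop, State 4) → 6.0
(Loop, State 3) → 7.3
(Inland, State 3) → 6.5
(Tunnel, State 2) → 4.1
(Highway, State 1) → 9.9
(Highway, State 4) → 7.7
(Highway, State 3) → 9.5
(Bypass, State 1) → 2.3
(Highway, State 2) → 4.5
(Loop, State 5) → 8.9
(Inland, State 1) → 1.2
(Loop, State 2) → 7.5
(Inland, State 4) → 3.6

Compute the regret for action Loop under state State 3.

Best payoff under State 3 is 9.5.
Regret = 9.5 − 7.3 = 2.2.

2.2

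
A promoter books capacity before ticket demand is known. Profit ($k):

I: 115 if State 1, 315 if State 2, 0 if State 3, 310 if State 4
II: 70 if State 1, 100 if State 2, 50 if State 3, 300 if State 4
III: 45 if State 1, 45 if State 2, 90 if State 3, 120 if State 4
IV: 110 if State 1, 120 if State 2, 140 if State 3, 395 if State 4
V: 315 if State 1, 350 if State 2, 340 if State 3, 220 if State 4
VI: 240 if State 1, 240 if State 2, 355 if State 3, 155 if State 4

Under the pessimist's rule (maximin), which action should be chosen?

V

Row minima: I=0, II=50, III=45, IV=110, V=220, VI=155
Best worst-case = 220 → V.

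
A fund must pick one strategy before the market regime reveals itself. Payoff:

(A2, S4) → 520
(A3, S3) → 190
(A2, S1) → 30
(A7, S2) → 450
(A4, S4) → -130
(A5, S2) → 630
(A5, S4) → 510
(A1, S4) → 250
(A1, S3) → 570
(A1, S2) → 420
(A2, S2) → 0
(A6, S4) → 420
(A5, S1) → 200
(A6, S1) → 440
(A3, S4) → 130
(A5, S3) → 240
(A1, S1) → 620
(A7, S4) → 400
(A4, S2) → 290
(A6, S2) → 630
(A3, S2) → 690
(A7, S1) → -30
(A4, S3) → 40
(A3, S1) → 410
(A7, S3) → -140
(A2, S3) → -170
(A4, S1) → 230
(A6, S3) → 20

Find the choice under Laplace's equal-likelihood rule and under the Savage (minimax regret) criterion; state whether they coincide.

laplace → A1; minimax regret → A1 (agree)

Row averages: A1=465, A2=95, A3=355, A4=107.5, A5=395, A6=377.5, A7=170
Highest average = 465 → A1.
Column bests: S1=620, S2=690, S3=570, S4=520.
A1 regrets: 0, 270, 0, 270 → max 270
A2 regrets: 590, 690, 740, 0 → max 740
A3 regrets: 210, 0, 380, 390 → max 390
A4 regrets: 390, 400, 530, 650 → max 650
A5 regrets: 420, 60, 330, 10 → max 420
A6 regrets: 180, 60, 550, 100 → max 550
A7 regrets: 650, 240, 710, 120 → max 710
Smallest max regret = 270 → A1.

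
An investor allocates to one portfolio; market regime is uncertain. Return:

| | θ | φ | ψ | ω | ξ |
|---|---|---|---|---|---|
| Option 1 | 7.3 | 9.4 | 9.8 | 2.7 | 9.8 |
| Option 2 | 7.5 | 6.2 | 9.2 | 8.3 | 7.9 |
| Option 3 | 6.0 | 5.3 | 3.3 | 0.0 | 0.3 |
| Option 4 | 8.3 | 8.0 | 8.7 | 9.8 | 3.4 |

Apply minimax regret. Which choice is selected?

Column bests: θ=8.3, φ=9.4, ψ=9.8, ω=9.8, ξ=9.8.
Option 1 regrets: 1.0, 0.0, 0.0, 7.1, 0.0 → max 7.1
Option 2 regrets: 0.8, 3.2, 0.6, 1.5, 1.9 → max 3.2
Option 3 regrets: 2.3, 4.1, 6.5, 9.8, 9.5 → max 9.8
Option 4 regrets: 0.0, 1.4, 1.1, 0.0, 6.4 → max 6.4
Smallest max regret = 3.2 → Option 2.

Option 2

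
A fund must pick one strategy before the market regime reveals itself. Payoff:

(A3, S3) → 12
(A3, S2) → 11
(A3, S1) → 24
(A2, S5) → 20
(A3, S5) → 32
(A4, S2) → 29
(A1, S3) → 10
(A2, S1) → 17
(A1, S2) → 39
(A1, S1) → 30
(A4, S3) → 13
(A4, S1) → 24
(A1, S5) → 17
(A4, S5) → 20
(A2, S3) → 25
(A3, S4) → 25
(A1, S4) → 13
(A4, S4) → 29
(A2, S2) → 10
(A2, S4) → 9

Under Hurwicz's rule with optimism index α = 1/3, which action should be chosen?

A1: 1/3·39 + 2/3·10 = 59/3
A2: 1/3·25 + 2/3·9 = 43/3
A3: 1/3·32 + 2/3·11 = 18
A4: 1/3·29 + 2/3·13 = 55/3
Highest Hurwicz score = 59/3 → A1.

A1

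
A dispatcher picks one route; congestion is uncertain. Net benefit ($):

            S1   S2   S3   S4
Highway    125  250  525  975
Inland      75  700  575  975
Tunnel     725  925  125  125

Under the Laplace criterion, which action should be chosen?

Row averages: Highway=468.75, Inland=581.25, Tunnel=475
Highest average = 581.25 → Inland.

Inland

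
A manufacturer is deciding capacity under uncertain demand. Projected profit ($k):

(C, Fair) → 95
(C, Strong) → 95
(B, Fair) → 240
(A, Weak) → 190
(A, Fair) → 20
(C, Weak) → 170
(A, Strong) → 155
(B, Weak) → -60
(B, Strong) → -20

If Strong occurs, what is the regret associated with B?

175

Best payoff under Strong is 155.
Regret = 155 − (-20) = 175.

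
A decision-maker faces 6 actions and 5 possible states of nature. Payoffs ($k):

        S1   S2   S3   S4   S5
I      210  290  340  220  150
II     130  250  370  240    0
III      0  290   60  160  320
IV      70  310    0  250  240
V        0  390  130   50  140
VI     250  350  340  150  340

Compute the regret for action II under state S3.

Best payoff under S3 is 370.
Regret = 370 − 370 = 0.

0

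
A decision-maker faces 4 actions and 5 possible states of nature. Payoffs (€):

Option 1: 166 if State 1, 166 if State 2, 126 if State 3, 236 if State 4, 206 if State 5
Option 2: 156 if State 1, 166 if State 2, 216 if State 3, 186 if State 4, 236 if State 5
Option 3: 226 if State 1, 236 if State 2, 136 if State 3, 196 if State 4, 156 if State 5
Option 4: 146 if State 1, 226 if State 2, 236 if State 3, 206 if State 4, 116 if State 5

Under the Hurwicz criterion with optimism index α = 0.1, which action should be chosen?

Option 2

Option 1: 0.1·236 + 0.9·126 = 137
Option 2: 0.1·236 + 0.9·156 = 164
Option 3: 0.1·236 + 0.9·136 = 146
Option 4: 0.1·236 + 0.9·116 = 128
Highest Hurwicz score = 164 → Option 2.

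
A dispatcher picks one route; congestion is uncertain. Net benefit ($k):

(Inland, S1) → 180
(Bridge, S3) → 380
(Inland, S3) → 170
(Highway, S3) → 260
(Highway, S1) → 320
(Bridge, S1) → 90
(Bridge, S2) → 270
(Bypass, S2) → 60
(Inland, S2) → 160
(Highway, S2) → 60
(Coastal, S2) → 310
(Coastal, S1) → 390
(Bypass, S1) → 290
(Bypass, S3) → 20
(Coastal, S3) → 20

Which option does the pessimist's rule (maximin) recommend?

Inland

Row minima: Highway=60, Bridge=90, Coastal=20, Inland=160, Bypass=20
Best worst-case = 160 → Inland.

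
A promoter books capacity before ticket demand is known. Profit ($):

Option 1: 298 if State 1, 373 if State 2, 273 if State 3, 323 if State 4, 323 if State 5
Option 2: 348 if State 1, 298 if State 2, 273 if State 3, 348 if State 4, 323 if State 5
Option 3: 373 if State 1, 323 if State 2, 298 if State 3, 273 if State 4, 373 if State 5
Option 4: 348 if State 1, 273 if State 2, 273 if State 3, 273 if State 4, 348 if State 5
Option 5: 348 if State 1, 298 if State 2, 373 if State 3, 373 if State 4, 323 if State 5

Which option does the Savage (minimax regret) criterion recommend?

Column bests: State 1=373, State 2=373, State 3=373, State 4=373, State 5=373.
Option 1 regrets: 75, 0, 100, 50, 50 → max 100
Option 2 regrets: 25, 75, 100, 25, 50 → max 100
Option 3 regrets: 0, 50, 75, 100, 0 → max 100
Option 4 regrets: 25, 100, 100, 100, 25 → max 100
Option 5 regrets: 25, 75, 0, 0, 50 → max 75
Smallest max regret = 75 → Option 5.

Option 5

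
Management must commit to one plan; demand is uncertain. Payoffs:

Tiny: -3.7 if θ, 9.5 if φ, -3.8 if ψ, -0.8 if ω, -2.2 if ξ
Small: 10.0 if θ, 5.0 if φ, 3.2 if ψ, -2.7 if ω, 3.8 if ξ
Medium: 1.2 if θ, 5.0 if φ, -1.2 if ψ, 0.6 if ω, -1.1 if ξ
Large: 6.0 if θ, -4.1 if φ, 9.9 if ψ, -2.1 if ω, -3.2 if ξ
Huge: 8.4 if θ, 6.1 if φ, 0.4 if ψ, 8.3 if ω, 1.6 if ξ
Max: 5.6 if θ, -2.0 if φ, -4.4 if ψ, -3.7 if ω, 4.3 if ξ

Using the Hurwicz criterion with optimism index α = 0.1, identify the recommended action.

Huge

Tiny: 0.1·9.5 + 0.9·(-3.8) = -2.47
Small: 0.1·10.0 + 0.9·(-2.7) = -1.43
Medium: 0.1·5.0 + 0.9·(-1.2) = -0.58
Large: 0.1·9.9 + 0.9·(-4.1) = -2.7
Huge: 0.1·8.4 + 0.9·0.4 = 1.2
Max: 0.1·5.6 + 0.9·(-4.4) = -3.4
Highest Hurwicz score = 1.2 → Huge.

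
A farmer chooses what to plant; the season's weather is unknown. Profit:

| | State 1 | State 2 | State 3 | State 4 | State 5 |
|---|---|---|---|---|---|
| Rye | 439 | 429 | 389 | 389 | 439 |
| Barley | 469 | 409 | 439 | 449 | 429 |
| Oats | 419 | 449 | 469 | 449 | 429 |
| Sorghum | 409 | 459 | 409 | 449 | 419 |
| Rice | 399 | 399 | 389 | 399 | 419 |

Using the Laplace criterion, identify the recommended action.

Oats

Row averages: Rye=417, Barley=439, Oats=443, Sorghum=429, Rice=401
Highest average = 443 → Oats.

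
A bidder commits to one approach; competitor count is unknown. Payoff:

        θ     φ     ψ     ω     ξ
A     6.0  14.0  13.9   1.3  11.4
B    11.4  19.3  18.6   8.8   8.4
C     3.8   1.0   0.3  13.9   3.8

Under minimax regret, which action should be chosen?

B

Column bests: θ=11.4, φ=19.3, ψ=18.6, ω=13.9, ξ=11.4.
A regrets: 5.4, 5.3, 4.7, 12.6, 0.0 → max 12.6
B regrets: 0.0, 0.0, 0.0, 5.1, 3.0 → max 5.1
C regrets: 7.6, 18.3, 18.3, 0.0, 7.6 → max 18.3
Smallest max regret = 5.1 → B.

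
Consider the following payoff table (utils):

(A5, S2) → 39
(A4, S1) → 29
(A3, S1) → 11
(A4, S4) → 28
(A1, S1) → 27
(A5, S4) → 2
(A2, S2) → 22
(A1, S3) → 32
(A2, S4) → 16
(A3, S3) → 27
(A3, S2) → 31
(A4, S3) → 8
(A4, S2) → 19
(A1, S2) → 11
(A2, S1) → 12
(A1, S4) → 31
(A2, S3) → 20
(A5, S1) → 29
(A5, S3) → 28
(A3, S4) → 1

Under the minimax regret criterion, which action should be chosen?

A2

Column bests: S1=29, S2=39, S3=32, S4=31.
A1 regrets: 2, 28, 0, 0 → max 28
A2 regrets: 17, 17, 12, 15 → max 17
A3 regrets: 18, 8, 5, 30 → max 30
A4 regrets: 0, 20, 24, 3 → max 24
A5 regrets: 0, 0, 4, 29 → max 29
Smallest max regret = 17 → A2.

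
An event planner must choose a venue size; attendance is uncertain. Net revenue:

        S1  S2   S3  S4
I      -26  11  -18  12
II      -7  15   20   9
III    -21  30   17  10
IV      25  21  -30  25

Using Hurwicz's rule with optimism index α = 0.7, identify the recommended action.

III

I: 0.7·12 + 0.3·(-26) = 0.6
II: 0.7·20 + 0.3·(-7) = 11.9
III: 0.7·30 + 0.3·(-21) = 14.7
IV: 0.7·25 + 0.3·(-30) = 8.5
Highest Hurwicz score = 14.7 → III.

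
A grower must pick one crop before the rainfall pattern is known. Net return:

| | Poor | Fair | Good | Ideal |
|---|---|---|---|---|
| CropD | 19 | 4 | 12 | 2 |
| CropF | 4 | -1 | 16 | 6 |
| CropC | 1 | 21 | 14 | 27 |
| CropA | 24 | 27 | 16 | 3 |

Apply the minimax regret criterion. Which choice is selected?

CropC

Column bests: Poor=24, Fair=27, Good=16, Ideal=27.
CropD regrets: 5, 23, 4, 25 → max 25
CropF regrets: 20, 28, 0, 21 → max 28
CropC regrets: 23, 6, 2, 0 → max 23
CropA regrets: 0, 0, 0, 24 → max 24
Smallest max regret = 23 → CropC.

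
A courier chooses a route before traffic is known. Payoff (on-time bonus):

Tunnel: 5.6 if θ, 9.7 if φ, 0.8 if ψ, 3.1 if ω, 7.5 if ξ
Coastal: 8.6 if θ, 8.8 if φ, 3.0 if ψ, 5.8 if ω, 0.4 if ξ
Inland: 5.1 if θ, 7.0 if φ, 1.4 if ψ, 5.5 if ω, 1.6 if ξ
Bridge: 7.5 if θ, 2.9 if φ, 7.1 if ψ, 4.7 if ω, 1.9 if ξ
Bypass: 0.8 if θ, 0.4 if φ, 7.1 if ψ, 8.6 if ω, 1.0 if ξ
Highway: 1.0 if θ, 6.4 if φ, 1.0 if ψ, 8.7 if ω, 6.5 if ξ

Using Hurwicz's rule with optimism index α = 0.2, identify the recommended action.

Tunnel: 0.2·9.7 + 0.8·0.8 = 2.58
Coastal: 0.2·8.8 + 0.8·0.4 = 2.08
Inland: 0.2·7.0 + 0.8·1.4 = 2.52
Bridge: 0.2·7.5 + 0.8·1.9 = 3.02
Bypass: 0.2·8.6 + 0.8·0.4 = 2.04
Highway: 0.2·8.7 + 0.8·1.0 = 2.54
Highest Hurwicz score = 3.02 → Bridge.

Bridge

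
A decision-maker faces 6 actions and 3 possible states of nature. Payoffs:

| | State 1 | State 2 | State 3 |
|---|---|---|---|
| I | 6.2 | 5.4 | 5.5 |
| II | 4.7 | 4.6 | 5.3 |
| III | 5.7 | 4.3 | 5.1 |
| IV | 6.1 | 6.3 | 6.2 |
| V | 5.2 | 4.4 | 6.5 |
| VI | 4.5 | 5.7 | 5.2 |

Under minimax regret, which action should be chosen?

Column bests: State 1=6.2, State 2=6.3, State 3=6.5.
I regrets: 0.0, 0.9, 1.0 → max 1.0
II regrets: 1.5, 1.7, 1.2 → max 1.7
III regrets: 0.5, 2.0, 1.4 → max 2.0
IV regrets: 0.1, 0.0, 0.3 → max 0.3
V regrets: 1.0, 1.9, 0.0 → max 1.9
VI regrets: 1.7, 0.6, 1.3 → max 1.7
Smallest max regret = 0.3 → IV.

IV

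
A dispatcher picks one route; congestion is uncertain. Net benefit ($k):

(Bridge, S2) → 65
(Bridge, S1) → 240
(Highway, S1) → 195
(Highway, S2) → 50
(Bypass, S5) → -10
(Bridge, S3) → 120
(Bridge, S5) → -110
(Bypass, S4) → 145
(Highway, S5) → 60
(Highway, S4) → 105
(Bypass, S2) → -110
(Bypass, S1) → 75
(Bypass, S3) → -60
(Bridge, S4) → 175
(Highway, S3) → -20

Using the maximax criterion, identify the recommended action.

Row maxima: Highway=195, Bypass=145, Bridge=240
Best best-case = 240 → Bridge.

Bridge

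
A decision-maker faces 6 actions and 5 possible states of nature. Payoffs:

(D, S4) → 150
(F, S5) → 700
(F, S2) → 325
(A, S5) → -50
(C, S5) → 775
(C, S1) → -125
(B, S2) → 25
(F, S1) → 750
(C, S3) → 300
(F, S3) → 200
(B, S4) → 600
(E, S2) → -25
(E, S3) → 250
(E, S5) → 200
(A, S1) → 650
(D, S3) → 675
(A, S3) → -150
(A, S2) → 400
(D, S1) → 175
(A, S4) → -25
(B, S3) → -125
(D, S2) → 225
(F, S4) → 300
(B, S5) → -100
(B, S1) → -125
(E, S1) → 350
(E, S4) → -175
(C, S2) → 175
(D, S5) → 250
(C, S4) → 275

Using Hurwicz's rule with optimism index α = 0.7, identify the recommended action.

A: 0.7·650 + 0.3·(-150) = 410
B: 0.7·600 + 0.3·(-125) = 382.5
C: 0.7·775 + 0.3·(-125) = 505
D: 0.7·675 + 0.3·150 = 517.5
E: 0.7·350 + 0.3·(-175) = 192.5
F: 0.7·750 + 0.3·200 = 585
Highest Hurwicz score = 585 → F.

F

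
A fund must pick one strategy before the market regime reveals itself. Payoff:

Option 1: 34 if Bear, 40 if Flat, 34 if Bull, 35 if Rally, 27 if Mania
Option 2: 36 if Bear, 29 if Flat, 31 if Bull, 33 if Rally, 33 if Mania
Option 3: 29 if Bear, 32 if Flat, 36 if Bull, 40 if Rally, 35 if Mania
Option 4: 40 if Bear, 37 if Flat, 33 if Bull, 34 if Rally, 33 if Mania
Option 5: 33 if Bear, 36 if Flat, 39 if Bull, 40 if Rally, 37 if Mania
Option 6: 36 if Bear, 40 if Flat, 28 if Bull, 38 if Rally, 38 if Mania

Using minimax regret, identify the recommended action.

Column bests: Bear=40, Flat=40, Bull=39, Rally=40, Mania=38.
Option 1 regrets: 6, 0, 5, 5, 11 → max 11
Option 2 regrets: 4, 11, 8, 7, 5 → max 11
Option 3 regrets: 11, 8, 3, 0, 3 → max 11
Option 4 regrets: 0, 3, 6, 6, 5 → max 6
Option 5 regrets: 7, 4, 0, 0, 1 → max 7
Option 6 regrets: 4, 0, 11, 2, 0 → max 11
Smallest max regret = 6 → Option 4.

Option 4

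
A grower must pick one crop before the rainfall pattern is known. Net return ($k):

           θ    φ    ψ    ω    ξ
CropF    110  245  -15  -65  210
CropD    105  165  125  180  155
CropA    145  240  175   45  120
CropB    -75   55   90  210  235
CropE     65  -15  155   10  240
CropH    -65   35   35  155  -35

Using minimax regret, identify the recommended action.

CropD

Column bests: θ=145, φ=245, ψ=175, ω=210, ξ=240.
CropF regrets: 35, 0, 190, 275, 30 → max 275
CropD regrets: 40, 80, 50, 30, 85 → max 85
CropA regrets: 0, 5, 0, 165, 120 → max 165
CropB regrets: 220, 190, 85, 0, 5 → max 220
CropE regrets: 80, 260, 20, 200, 0 → max 260
CropH regrets: 210, 210, 140, 55, 275 → max 275
Smallest max regret = 85 → CropD.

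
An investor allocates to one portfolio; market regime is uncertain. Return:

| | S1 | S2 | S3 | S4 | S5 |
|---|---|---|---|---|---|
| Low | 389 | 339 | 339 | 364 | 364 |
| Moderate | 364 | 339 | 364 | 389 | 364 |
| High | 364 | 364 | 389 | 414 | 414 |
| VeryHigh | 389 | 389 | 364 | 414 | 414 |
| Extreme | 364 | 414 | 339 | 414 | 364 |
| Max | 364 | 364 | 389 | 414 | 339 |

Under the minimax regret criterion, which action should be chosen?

Column bests: S1=389, S2=414, S3=389, S4=414, S5=414.
Low regrets: 0, 75, 50, 50, 50 → max 75
Moderate regrets: 25, 75, 25, 25, 50 → max 75
High regrets: 25, 50, 0, 0, 0 → max 50
VeryHigh regrets: 0, 25, 25, 0, 0 → max 25
Extreme regrets: 25, 0, 50, 0, 50 → max 50
Max regrets: 25, 50, 0, 0, 75 → max 75
Smallest max regret = 25 → VeryHigh.

VeryHigh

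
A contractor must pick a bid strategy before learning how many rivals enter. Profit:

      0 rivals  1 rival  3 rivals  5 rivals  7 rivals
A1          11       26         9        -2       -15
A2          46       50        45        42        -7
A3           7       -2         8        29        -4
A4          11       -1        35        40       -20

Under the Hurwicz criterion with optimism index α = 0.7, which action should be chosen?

A2

A1: 0.7·26 + 0.3·(-15) = 13.7
A2: 0.7·50 + 0.3·(-7) = 32.9
A3: 0.7·29 + 0.3·(-4) = 19.1
A4: 0.7·40 + 0.3·(-20) = 22
Highest Hurwicz score = 32.9 → A2.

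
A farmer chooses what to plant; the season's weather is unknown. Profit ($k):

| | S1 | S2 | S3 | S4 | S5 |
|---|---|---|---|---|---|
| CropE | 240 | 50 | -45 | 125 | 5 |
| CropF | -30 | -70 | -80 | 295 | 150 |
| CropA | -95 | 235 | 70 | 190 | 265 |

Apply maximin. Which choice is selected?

Row minima: CropE=-45, CropF=-80, CropA=-95
Best worst-case = -45 → CropE.

CropE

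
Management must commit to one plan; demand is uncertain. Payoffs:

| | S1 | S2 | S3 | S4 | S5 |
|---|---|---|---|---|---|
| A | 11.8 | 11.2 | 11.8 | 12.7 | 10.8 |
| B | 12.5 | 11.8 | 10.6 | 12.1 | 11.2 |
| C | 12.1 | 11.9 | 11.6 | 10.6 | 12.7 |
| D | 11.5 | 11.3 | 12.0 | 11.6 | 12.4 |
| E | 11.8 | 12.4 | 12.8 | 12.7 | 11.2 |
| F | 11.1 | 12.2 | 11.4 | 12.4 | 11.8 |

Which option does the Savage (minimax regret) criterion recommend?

D

Column bests: S1=12.5, S2=12.4, S3=12.8, S4=12.7, S5=12.7.
A regrets: 0.7, 1.2, 1.0, 0.0, 1.9 → max 1.9
B regrets: 0.0, 0.6, 2.2, 0.6, 1.5 → max 2.2
C regrets: 0.4, 0.5, 1.2, 2.1, 0.0 → max 2.1
D regrets: 1.0, 1.1, 0.8, 1.1, 0.3 → max 1.1
E regrets: 0.7, 0.0, 0.0, 0.0, 1.5 → max 1.5
F regrets: 1.4, 0.2, 1.4, 0.3, 0.9 → max 1.4
Smallest max regret = 1.1 → D.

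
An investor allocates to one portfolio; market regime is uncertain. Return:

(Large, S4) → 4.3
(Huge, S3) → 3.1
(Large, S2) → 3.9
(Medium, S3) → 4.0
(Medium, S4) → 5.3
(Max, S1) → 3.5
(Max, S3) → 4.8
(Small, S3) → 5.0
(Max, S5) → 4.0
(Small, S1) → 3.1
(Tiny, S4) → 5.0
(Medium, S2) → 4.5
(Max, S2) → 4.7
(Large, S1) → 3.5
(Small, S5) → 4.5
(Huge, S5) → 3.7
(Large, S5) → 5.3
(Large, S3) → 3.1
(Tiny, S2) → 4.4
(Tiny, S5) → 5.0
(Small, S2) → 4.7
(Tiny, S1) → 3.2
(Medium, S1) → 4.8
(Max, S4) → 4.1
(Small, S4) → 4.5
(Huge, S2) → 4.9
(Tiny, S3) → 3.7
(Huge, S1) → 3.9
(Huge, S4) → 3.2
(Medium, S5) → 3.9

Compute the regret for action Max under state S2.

Best payoff under S2 is 4.9.
Regret = 4.9 − 4.7 = 0.2.

0.2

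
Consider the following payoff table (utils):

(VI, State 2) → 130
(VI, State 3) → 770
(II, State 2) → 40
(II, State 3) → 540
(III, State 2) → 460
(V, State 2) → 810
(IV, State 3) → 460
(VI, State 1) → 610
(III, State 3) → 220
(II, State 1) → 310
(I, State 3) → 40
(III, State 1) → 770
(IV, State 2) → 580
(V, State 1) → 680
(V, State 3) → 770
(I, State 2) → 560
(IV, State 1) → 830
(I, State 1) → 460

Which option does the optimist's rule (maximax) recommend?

IV

Row maxima: I=560, II=540, III=770, IV=830, V=810, VI=770
Best best-case = 830 → IV.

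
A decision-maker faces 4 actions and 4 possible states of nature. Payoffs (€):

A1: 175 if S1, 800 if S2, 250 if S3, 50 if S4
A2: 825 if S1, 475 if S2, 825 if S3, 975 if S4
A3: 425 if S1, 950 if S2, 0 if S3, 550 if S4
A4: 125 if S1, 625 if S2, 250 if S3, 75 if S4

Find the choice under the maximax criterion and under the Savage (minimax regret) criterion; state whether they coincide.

Row maxima: A1=800, A2=975, A3=950, A4=625
Best best-case = 975 → A2.
Column bests: S1=825, S2=950, S3=825, S4=975.
A1 regrets: 650, 150, 575, 925 → max 925
A2 regrets: 0, 475, 0, 0 → max 475
A3 regrets: 400, 0, 825, 425 → max 825
A4 regrets: 700, 325, 575, 900 → max 900
Smallest max regret = 475 → A2.

maximax → A2; minimax regret → A2 (agree)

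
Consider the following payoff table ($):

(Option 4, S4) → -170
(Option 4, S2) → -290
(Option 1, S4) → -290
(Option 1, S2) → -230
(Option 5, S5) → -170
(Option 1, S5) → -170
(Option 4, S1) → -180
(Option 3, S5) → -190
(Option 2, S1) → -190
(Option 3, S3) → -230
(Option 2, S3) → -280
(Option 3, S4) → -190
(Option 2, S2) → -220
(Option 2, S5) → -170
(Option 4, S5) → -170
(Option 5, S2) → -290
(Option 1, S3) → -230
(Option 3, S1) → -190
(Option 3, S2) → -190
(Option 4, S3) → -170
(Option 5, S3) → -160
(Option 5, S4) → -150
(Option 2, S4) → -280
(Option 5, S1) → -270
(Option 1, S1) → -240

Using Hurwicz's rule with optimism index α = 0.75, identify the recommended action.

Option 5

Option 1: 0.75·(-170) + 0.25·(-290) = -200
Option 2: 0.75·(-170) + 0.25·(-280) = -197.5
Option 3: 0.75·(-190) + 0.25·(-230) = -200
Option 4: 0.75·(-170) + 0.25·(-290) = -200
Option 5: 0.75·(-150) + 0.25·(-290) = -185
Highest Hurwicz score = -185 → Option 5.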